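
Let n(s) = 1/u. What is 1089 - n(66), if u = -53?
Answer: 57718/53 ≈ 1089.0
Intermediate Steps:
n(s) = -1/53 (n(s) = 1/(-53) = -1/53)
1089 - n(66) = 1089 - 1*(-1/53) = 1089 + 1/53 = 57718/53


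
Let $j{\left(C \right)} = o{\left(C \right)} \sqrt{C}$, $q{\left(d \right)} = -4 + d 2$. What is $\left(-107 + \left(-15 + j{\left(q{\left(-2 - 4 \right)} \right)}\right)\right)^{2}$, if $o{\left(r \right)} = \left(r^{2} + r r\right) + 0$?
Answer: $-4179420 - 499712 i \approx -4.1794 \cdot 10^{6} - 4.9971 \cdot 10^{5} i$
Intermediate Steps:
$o{\left(r \right)} = 2 r^{2}$ ($o{\left(r \right)} = \left(r^{2} + r^{2}\right) + 0 = 2 r^{2} + 0 = 2 r^{2}$)
$q{\left(d \right)} = -4 + 2 d$
$j{\left(C \right)} = 2 C^{\frac{5}{2}}$ ($j{\left(C \right)} = 2 C^{2} \sqrt{C} = 2 C^{\frac{5}{2}}$)
$\left(-107 + \left(-15 + j{\left(q{\left(-2 - 4 \right)} \right)}\right)\right)^{2} = \left(-107 - \left(15 - 2 \left(-4 + 2 \left(-2 - 4\right)\right)^{\frac{5}{2}}\right)\right)^{2} = \left(-107 - \left(15 - 2 \left(-4 + 2 \left(-6\right)\right)^{\frac{5}{2}}\right)\right)^{2} = \left(-107 - \left(15 - 2 \left(-4 - 12\right)^{\frac{5}{2}}\right)\right)^{2} = \left(-107 - \left(15 - 2 \left(-16\right)^{\frac{5}{2}}\right)\right)^{2} = \left(-107 - \left(15 - 2 \cdot 1024 i\right)\right)^{2} = \left(-107 - \left(15 - 2048 i\right)\right)^{2} = \left(-122 + 2048 i\right)^{2}$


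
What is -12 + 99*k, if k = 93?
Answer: 9195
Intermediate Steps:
-12 + 99*k = -12 + 99*93 = -12 + 9207 = 9195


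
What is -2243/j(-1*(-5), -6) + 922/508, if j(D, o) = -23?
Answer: 580325/5842 ≈ 99.337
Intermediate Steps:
-2243/j(-1*(-5), -6) + 922/508 = -2243/(-23) + 922/508 = -2243*(-1/23) + 922*(1/508) = 2243/23 + 461/254 = 580325/5842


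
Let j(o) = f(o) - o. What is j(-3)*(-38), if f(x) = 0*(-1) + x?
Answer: 0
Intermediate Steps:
f(x) = x (f(x) = 0 + x = x)
j(o) = 0 (j(o) = o - o = 0)
j(-3)*(-38) = 0*(-38) = 0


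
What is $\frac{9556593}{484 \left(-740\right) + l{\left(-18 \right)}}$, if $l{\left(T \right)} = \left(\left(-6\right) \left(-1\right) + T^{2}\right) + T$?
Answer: $- \frac{9556593}{357848} \approx -26.706$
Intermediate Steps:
$l{\left(T \right)} = 6 + T + T^{2}$ ($l{\left(T \right)} = \left(6 + T^{2}\right) + T = 6 + T + T^{2}$)
$\frac{9556593}{484 \left(-740\right) + l{\left(-18 \right)}} = \frac{9556593}{484 \left(-740\right) + \left(6 - 18 + \left(-18\right)^{2}\right)} = \frac{9556593}{-358160 + \left(6 - 18 + 324\right)} = \frac{9556593}{-358160 + 312} = \frac{9556593}{-357848} = 9556593 \left(- \frac{1}{357848}\right) = - \frac{9556593}{357848}$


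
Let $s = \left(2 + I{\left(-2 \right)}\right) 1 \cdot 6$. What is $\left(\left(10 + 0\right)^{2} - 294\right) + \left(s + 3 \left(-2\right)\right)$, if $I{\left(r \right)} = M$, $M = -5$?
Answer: $-218$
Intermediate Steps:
$I{\left(r \right)} = -5$
$s = -18$ ($s = \left(2 - 5\right) 1 \cdot 6 = \left(-3\right) 1 \cdot 6 = \left(-3\right) 6 = -18$)
$\left(\left(10 + 0\right)^{2} - 294\right) + \left(s + 3 \left(-2\right)\right) = \left(\left(10 + 0\right)^{2} - 294\right) + \left(-18 + 3 \left(-2\right)\right) = \left(10^{2} - 294\right) - 24 = \left(100 - 294\right) - 24 = -194 - 24 = -218$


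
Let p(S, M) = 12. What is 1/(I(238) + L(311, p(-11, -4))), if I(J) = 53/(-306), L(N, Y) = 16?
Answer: 306/4843 ≈ 0.063184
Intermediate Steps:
I(J) = -53/306 (I(J) = 53*(-1/306) = -53/306)
1/(I(238) + L(311, p(-11, -4))) = 1/(-53/306 + 16) = 1/(4843/306) = 306/4843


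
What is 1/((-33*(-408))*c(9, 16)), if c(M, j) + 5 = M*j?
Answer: 1/1871496 ≈ 5.3433e-7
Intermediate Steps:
c(M, j) = -5 + M*j
1/((-33*(-408))*c(9, 16)) = 1/((-33*(-408))*(-5 + 9*16)) = 1/(13464*(-5 + 144)) = 1/(13464*139) = 1/1871496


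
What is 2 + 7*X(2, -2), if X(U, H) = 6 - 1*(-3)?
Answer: 65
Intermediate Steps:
X(U, H) = 9 (X(U, H) = 6 + 3 = 9)
2 + 7*X(2, -2) = 2 + 7*9 = 2 + 63 = 65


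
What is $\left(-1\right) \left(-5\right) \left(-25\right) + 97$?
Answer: $-28$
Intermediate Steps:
$\left(-1\right) \left(-5\right) \left(-25\right) + 97 = 5 \left(-25\right) + 97 = -125 + 97 = -28$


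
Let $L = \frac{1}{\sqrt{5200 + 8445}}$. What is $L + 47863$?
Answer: $47863 + \frac{\sqrt{13645}}{13645} \approx 47863.0$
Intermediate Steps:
$L = \frac{\sqrt{13645}}{13645}$ ($L = \frac{1}{\sqrt{13645}} = \frac{\sqrt{13645}}{13645} \approx 0.0085608$)
$L + 47863 = \frac{\sqrt{13645}}{13645} + 47863 = 47863 + \frac{\sqrt{13645}}{13645}$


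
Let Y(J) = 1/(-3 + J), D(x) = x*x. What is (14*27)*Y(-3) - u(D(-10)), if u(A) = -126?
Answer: 63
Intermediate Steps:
D(x) = x**2
(14*27)*Y(-3) - u(D(-10)) = (14*27)/(-3 - 3) - 1*(-126) = 378/(-6) + 126 = 378*(-1/6) + 126 = -63 + 126 = 63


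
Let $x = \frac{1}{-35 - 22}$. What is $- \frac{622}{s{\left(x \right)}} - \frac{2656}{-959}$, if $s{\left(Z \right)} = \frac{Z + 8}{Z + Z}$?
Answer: $\frac{343068}{62335} \approx 5.5036$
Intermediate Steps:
$x = - \frac{1}{57}$ ($x = \frac{1}{-35 - 22} = \frac{1}{-57} = - \frac{1}{57} \approx -0.017544$)
$s{\left(Z \right)} = \frac{8 + Z}{2 Z}$
$- \frac{622}{s{\left(x \right)}} - \frac{2656}{-959} = - \frac{622}{\frac{1}{2} \frac{1}{- \frac{1}{57}} \left(8 - \frac{1}{57}\right)} - \frac{2656}{-959} = - \frac{622}{\frac{1}{2} \left(-57\right) \frac{455}{57}} - - \frac{2656}{959} = - \frac{622}{- \frac{455}{2}} + \frac{2656}{959} = \left(-622\right) \left(- \frac{2}{455}\right) + \frac{2656}{959} = \frac{1244}{455} + \frac{2656}{959} = \frac{343068}{62335}$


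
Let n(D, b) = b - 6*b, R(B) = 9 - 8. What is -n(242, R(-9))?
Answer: 5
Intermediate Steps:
R(B) = 1
n(D, b) = -5*b
-n(242, R(-9)) = -(-5) = -1*(-5) = 5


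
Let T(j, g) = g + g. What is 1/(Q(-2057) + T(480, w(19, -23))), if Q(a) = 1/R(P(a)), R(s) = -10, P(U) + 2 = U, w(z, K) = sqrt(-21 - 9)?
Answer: -10/12001 - 200*I*sqrt(30)/12001 ≈ -0.00083326 - 0.09128*I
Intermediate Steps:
w(z, K) = I*sqrt(30) (w(z, K) = sqrt(-30) = I*sqrt(30))
P(U) = -2 + U
Q(a) = -1/10 (Q(a) = 1/(-10) = -1/10)
T(j, g) = 2*g
1/(Q(-2057) + T(480, w(19, -23))) = 1/(-1/10 + 2*(I*sqrt(30))) = 1/(-1/10 + 2*I*sqrt(30))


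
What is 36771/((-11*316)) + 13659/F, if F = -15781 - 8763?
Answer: -237496527/21328736 ≈ -11.135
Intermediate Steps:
F = -24544
36771/((-11*316)) + 13659/F = 36771/((-11*316)) + 13659/(-24544) = 36771/(-3476) + 13659*(-1/24544) = 36771*(-1/3476) - 13659/24544 = -36771/3476 - 13659/24544 = -237496527/21328736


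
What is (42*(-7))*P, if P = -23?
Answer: 6762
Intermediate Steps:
(42*(-7))*P = (42*(-7))*(-23) = -294*(-23) = 6762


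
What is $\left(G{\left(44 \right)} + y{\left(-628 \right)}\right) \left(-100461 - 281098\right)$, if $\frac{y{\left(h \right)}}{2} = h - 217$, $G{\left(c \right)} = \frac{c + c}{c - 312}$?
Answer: $\frac{43212319868}{67} \approx 6.4496 \cdot 10^{8}$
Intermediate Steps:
$G{\left(c \right)} = \frac{2 c}{-312 + c}$
$y{\left(h \right)} = -434 + 2 h$ ($y{\left(h \right)} = 2 \left(h - 217\right) = 2 \left(-217 + h\right) = -434 + 2 h$)
$\left(G{\left(44 \right)} + y{\left(-628 \right)}\right) \left(-100461 - 281098\right) = \left(2 \cdot 44 \frac{1}{-312 + 44} + \left(-434 + 2 \left(-628\right)\right)\right) \left(-100461 - 281098\right) = \left(2 \cdot 44 \frac{1}{-268} - 1690\right) \left(-381559\right) = \left(2 \cdot 44 \left(- \frac{1}{268}\right) - 1690\right) \left(-381559\right) = \left(- \frac{22}{67} - 1690\right) \left(-381559\right) = \left(- \frac{113252}{67}\right) \left(-381559\right) = \frac{43212319868}{67}$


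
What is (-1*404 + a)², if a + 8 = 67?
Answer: 119025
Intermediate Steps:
a = 59 (a = -8 + 67 = 59)
(-1*404 + a)² = (-1*404 + 59)² = (-404 + 59)² = (-345)² = 119025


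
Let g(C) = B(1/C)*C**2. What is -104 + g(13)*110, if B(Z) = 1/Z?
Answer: 241566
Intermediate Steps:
B(Z) = 1/Z
g(C) = C**3 (g(C) = C**2/(1/C) = C*C**2 = C**3)
-104 + g(13)*110 = -104 + 13**3*110 = -104 + 2197*110 = -104 + 241670 = 241566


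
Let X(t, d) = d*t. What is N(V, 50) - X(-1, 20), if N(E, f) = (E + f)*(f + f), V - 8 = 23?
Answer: 8120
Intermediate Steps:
V = 31 (V = 8 + 23 = 31)
N(E, f) = 2*f*(E + f) (N(E, f) = (E + f)*(2*f) = 2*f*(E + f))
N(V, 50) - X(-1, 20) = 2*50*(31 + 50) - 20*(-1) = 2*50*81 - 1*(-20) = 8100 + 20 = 8120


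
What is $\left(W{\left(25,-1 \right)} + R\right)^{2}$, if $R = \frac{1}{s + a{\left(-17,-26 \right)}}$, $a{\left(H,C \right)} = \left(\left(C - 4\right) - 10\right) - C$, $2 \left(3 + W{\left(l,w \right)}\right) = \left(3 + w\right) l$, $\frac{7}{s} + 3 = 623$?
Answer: $\frac{36170714596}{75220929} \approx 480.86$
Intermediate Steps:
$s = \frac{7}{620}$ ($s = \frac{7}{-3 + 623} = \frac{7}{620} \approx 0.01129$)
$W{\left(l,w \right)} = -3 + \frac{l \left(3 + w\right)}{2}$ ($W{\left(l,w \right)} = -3 + \frac{\left(3 + w\right) l}{2} = -3 + \frac{l \left(3 + w\right)}{2}$)
$a{\left(H,C \right)} = -14$ ($a{\left(H,C \right)} = \left(\left(-4 + C\right) - 10\right) - C = \left(-14 + C\right) - C = -14$)
$R = - \frac{620}{8673}$ ($R = \frac{1}{\frac{7}{620} - 14} = \frac{1}{- \frac{8673}{620}} = - \frac{620}{8673} \approx -0.071486$)
$\left(W{\left(25,-1 \right)} + R\right)^{2} = \left(\left(-3 + \frac{3}{2} \cdot 25 + \frac{1}{2} \cdot 25 \left(-1\right)\right) - \frac{620}{8673}\right)^{2} = \left(\left(-3 + \frac{75}{2} - \frac{25}{2}\right) - \frac{620}{8673}\right)^{2} = \left(22 - \frac{620}{8673}\right)^{2} = \left(\frac{190186}{8673}\right)^{2} = \frac{36170714596}{75220929}$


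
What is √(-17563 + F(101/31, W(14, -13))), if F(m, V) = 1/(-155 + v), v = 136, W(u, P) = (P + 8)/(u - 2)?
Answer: I*√6340262/19 ≈ 132.53*I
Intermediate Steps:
W(u, P) = (8 + P)/(-2 + u)
F(m, V) = -1/19 (F(m, V) = 1/(-155 + 136) = 1/(-19) = -1/19)
√(-17563 + F(101/31, W(14, -13))) = √(-17563 - 1/19) = √(-333698/19) = I*√6340262/19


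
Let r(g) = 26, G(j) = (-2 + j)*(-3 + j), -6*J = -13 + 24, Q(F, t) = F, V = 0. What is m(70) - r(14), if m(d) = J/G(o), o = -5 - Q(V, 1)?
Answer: -8747/336 ≈ -26.033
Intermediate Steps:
J = -11/6 (J = -(-13 + 24)/6 = -1/6*11 = -11/6 ≈ -1.8333)
o = -5 (o = -5 - 1*0 = -5 + 0 = -5)
G(j) = (-3 + j)*(-2 + j)
m(d) = -11/336 (m(d) = -11/(6*(6 + (-5)**2 - 5*(-5))) = -11/(6*(6 + 25 + 25)) = -11/6/56 = -11/6*1/56 = -11/336)
m(70) - r(14) = -11/336 - 1*26 = -11/336 - 26 = -8747/336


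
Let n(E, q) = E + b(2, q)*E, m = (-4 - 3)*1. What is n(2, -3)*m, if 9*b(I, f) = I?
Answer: -154/9 ≈ -17.111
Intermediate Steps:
m = -7 (m = -7*1 = -7)
b(I, f) = I/9
n(E, q) = 11*E/9 (n(E, q) = E + ((⅑)*2)*E = E + 2*E/9 = 11*E/9)
n(2, -3)*m = ((11/9)*2)*(-7) = (22/9)*(-7) = -154/9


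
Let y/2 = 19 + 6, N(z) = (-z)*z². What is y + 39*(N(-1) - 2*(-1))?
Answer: 167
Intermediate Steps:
N(z) = -z³
y = 50 (y = 2*(19 + 6) = 2*25 = 50)
y + 39*(N(-1) - 2*(-1)) = 50 + 39*(-1*(-1)³ - 2*(-1)) = 50 + 39*(-1*(-1) + 2) = 50 + 39*(1 + 2) = 50 + 39*3 = 50 + 117 = 167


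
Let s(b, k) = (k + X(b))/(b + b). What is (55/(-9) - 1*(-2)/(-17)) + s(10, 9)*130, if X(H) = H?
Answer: 35885/306 ≈ 117.27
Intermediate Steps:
s(b, k) = (b + k)/(2*b) (s(b, k) = (k + b)/(b + b) = (b + k)/((2*b)) = (b + k)*(1/(2*b)) = (b + k)/(2*b))
(55/(-9) - 1*(-2)/(-17)) + s(10, 9)*130 = (55/(-9) - 1*(-2)/(-17)) + ((½)*(10 + 9)/10)*130 = (55*(-⅑) + 2*(-1/17)) + ((½)*(⅒)*19)*130 = (-55/9 - 2/17) + (19/20)*130 = -953/153 + 247/2 = 35885/306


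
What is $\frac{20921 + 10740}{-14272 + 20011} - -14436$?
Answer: $\frac{82879865}{5739} \approx 14442.0$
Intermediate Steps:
$\frac{20921 + 10740}{-14272 + 20011} - -14436 = \frac{31661}{5739} + 14436 = \frac{82879865}{5739}$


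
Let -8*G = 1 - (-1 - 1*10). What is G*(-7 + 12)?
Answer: -15/2 ≈ -7.5000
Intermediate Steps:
G = -3/2 (G = -(1 - (-1 - 1*10))/8 = -(1 - (-1 - 10))/8 = -(1 - 1*(-11))/8 = -(1 + 11)/8 = -⅛*12 = -3/2 ≈ -1.5000)
G*(-7 + 12) = -3*(-7 + 12)/2 = -3/2*5 = -15/2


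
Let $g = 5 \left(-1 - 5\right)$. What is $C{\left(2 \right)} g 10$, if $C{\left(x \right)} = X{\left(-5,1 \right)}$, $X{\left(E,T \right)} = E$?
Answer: $1500$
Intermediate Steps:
$g = -30$ ($g = 5 \left(-6\right) = -30$)
$C{\left(x \right)} = -5$
$C{\left(2 \right)} g 10 = \left(-5\right) \left(-30\right) 10 = 150 \cdot 10 = 1500$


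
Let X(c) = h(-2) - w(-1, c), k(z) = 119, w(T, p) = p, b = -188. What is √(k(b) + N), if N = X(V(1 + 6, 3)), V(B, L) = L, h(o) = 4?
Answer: 2*√30 ≈ 10.954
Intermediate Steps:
X(c) = 4 - c
N = 1 (N = 4 - 1*3 = 4 - 3 = 1)
√(k(b) + N) = √(119 + 1) = √120 = 2*√30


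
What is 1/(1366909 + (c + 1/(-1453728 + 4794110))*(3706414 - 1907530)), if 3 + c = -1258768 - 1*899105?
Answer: -1670191/6483292714145854283 ≈ -2.5761e-13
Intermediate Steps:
c = -2157876 (c = -3 + (-1258768 - 1*899105) = -3 + (-1258768 - 899105) = -3 - 2157873 = -2157876)
1/(1366909 + (c + 1/(-1453728 + 4794110))*(3706414 - 1907530)) = 1/(1366909 + (-2157876 + 1/(-1453728 + 4794110))*(3706414 - 1907530)) = 1/(1366909 + (-2157876 + 1/3340382)*1798884) = 1/(1366909 - 7208130148631/3340382*1798884) = 1/(1366909 - 6483294997144963902/1670191) = 1/(-6483292714145854283/1670191) = -1670191/6483292714145854283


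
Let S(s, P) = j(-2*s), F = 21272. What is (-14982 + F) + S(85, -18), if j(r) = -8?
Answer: 6282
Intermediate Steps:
S(s, P) = -8
(-14982 + F) + S(85, -18) = (-14982 + 21272) - 8 = 6290 - 8 = 6282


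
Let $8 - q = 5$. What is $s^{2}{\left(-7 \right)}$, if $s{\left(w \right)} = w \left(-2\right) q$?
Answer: $1764$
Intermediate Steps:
$q = 3$ ($q = 8 - 5 = 3$)
$s{\left(w \right)} = - 6 w$ ($s{\left(w \right)} = w \left(-2\right) 3 = - 2 w 3 = - 6 w$)
$s^{2}{\left(-7 \right)} = \left(\left(-6\right) \left(-7\right)\right)^{2} = 42^{2} = 1764$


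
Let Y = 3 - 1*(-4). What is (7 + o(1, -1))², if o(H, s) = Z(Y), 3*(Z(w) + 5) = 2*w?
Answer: 400/9 ≈ 44.444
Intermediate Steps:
Y = 7 (Y = 3 + 4 = 7)
Z(w) = -5 + 2*w/3 (Z(w) = -5 + (2*w)/3 = -5 + 2*w/3)
o(H, s) = -⅓ (o(H, s) = -5 + (⅔)*7 = -5 + 14/3 = -⅓)
(7 + o(1, -1))² = (7 - ⅓)² = (20/3)² = 400/9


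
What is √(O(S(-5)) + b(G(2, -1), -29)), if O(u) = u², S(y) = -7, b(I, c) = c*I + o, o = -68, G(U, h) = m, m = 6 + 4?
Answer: I*√309 ≈ 17.578*I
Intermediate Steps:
m = 10
G(U, h) = 10
b(I, c) = -68 + I*c (b(I, c) = c*I - 68 = I*c - 68 = -68 + I*c)
√(O(S(-5)) + b(G(2, -1), -29)) = √((-7)² + (-68 + 10*(-29))) = √(49 + (-68 - 290)) = √(49 - 358) = √(-309) = I*√309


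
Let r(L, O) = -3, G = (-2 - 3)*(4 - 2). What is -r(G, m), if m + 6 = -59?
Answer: 3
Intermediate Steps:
G = -10 (G = -5*2 = -10)
m = -65 (m = -6 - 59 = -65)
-r(G, m) = -1*(-3) = 3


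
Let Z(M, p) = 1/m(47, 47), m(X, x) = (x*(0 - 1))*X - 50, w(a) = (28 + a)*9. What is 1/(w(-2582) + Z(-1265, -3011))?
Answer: -2259/51925375 ≈ -4.3505e-5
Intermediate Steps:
w(a) = 252 + 9*a
m(X, x) = -50 - X*x (m(X, x) = (x*(-1))*X - 50 = (-x)*X - 50 = -X*x - 50 = -50 - X*x)
Z(M, p) = -1/2259 (Z(M, p) = 1/(-50 - 1*47*47) = 1/(-50 - 2209) = 1/(-2259) = -1/2259)
1/(w(-2582) + Z(-1265, -3011)) = 1/((252 + 9*(-2582)) - 1/2259) = 1/((252 - 23238) - 1/2259) = 1/(-22986 - 1/2259) = 1/(-51925375/2259) = -2259/51925375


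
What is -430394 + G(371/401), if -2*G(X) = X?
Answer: -345176359/802 ≈ -4.3039e+5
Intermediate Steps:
G(X) = -X/2
-430394 + G(371/401) = -430394 - 371/(2*401) = -430394 - ½*371/401 = -430394 - 371/802 = -345176359/802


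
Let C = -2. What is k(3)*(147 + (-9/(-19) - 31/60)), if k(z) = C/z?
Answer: -167531/1710 ≈ -97.971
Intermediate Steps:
k(z) = -2/z
k(3)*(147 + (-9/(-19) - 31/60)) = (-2/3)*(147 + (-9/(-19) - 31/60)) = (-2*1/3)*(147 + (-9*(-1/19) - 31*1/60)) = -2*(147 + (9/19 - 31/60))/3 = -2*(147 - 49/1140)/3 = -2/3*167531/1140 = -167531/1710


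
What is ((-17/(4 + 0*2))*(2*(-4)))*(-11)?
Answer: -374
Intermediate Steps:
((-17/(4 + 0*2))*(2*(-4)))*(-11) = (-17/(4 + 0)*(-8))*(-11) = (-17/4*(-8))*(-11) = (-17*¼*(-8))*(-11) = -17/4*(-8)*(-11) = 34*(-11) = -374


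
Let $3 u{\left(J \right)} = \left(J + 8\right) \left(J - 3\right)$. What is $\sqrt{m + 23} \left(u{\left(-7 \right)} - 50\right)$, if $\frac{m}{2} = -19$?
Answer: $- \frac{160 i \sqrt{15}}{3} \approx - 206.56 i$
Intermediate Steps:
$m = -38$ ($m = 2 \left(-19\right) = -38$)
$u{\left(J \right)} = \frac{\left(-3 + J\right) \left(8 + J\right)}{3}$ ($u{\left(J \right)} = \frac{\left(J + 8\right) \left(J - 3\right)}{3} = \frac{\left(8 + J\right) \left(-3 + J\right)}{3} = \frac{\left(-3 + J\right) \left(8 + J\right)}{3}$)
$\sqrt{m + 23} \left(u{\left(-7 \right)} - 50\right) = \sqrt{-38 + 23} \left(\left(-8 + \frac{\left(-7\right)^{2}}{3} + \frac{5}{3} \left(-7\right)\right) - 50\right) = \sqrt{-15} \left(\left(-8 + \frac{1}{3} \cdot 49 - \frac{35}{3}\right) - 50\right) = i \sqrt{15} \left(\left(-8 + \frac{49}{3} - \frac{35}{3}\right) - 50\right) = i \sqrt{15} \left(- \frac{10}{3} - 50\right) = i \sqrt{15} \left(- \frac{160}{3}\right) = - \frac{160 i \sqrt{15}}{3}$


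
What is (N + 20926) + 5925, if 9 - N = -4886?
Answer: 31746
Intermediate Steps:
N = 4895 (N = 9 - 1*(-4886) = 9 + 4886 = 4895)
(N + 20926) + 5925 = (4895 + 20926) + 5925 = 25821 + 5925 = 31746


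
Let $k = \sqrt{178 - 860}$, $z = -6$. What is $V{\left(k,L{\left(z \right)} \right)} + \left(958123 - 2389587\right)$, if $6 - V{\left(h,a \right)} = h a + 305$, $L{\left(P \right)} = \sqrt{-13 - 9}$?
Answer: $-1431763 + 22 \sqrt{31} \approx -1.4316 \cdot 10^{6}$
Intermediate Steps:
$k = i \sqrt{682}$ ($k = \sqrt{-682} = i \sqrt{682} \approx 26.115 i$)
$L{\left(P \right)} = i \sqrt{22}$ ($L{\left(P \right)} = \sqrt{-22} = i \sqrt{22}$)
$V{\left(h,a \right)} = -299 - a h$ ($V{\left(h,a \right)} = 6 - \left(h a + 305\right) = 6 - \left(a h + 305\right) = 6 - \left(305 + a h\right) = -299 - a h$)
$V{\left(k,L{\left(z \right)} \right)} + \left(958123 - 2389587\right) = \left(-299 - i \sqrt{22} i \sqrt{682}\right) + \left(958123 - 2389587\right) = \left(-299 + 22 \sqrt{31}\right) - 1431464 = -1431763 + 22 \sqrt{31}$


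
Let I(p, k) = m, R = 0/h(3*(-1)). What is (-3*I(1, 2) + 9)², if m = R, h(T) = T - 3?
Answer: 81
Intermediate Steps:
h(T) = -3 + T
R = 0 (R = 0/(-3 + 3*(-1)) = 0/(-3 - 3) = 0/(-6) = 0*(-⅙) = 0)
m = 0
I(p, k) = 0
(-3*I(1, 2) + 9)² = (-3*0 + 9)² = (0 + 9)² = 9² = 81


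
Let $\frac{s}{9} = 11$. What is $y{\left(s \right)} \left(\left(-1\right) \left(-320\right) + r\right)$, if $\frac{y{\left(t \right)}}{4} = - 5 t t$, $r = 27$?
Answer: $-68018940$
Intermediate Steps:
$s = 99$ ($s = 9 \cdot 11 = 99$)
$y{\left(t \right)} = - 20 t^{2}$ ($y{\left(t \right)} = 4 - 5 t t = 4 \left(- 5 t^{2}\right) = - 20 t^{2}$)
$y{\left(s \right)} \left(\left(-1\right) \left(-320\right) + r\right) = - 20 \cdot 99^{2} \left(\left(-1\right) \left(-320\right) + 27\right) = \left(-20\right) 9801 \left(320 + 27\right) = \left(-196020\right) 347 = -68018940$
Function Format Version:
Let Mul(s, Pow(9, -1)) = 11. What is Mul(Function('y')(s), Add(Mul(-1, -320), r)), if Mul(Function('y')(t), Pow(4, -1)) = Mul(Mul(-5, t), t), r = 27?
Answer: -68018940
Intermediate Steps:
s = 99 (s = Mul(9, 11) = 99)
Function('y')(t) = Mul(-20, Pow(t, 2)) (Function('y')(t) = Mul(4, Mul(Mul(-5, t), t)) = Mul(4, Mul(-5, Pow(t, 2))) = Mul(-20, Pow(t, 2)))
Mul(Function('y')(s), Add(Mul(-1, -320), r)) = Mul(Mul(-20, Pow(99, 2)), Add(Mul(-1, -320), 27)) = Mul(Mul(-20, 9801), Add(320, 27)) = Mul(-196020, 347) = -68018940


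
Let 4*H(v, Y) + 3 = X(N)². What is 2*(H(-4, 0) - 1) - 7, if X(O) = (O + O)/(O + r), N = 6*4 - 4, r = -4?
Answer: -59/8 ≈ -7.3750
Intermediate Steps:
N = 20 (N = 24 - 4 = 20)
X(O) = 2*O/(-4 + O) (X(O) = (O + O)/(O - 4) = (2*O)/(-4 + O) = 2*O/(-4 + O))
H(v, Y) = 13/16 (H(v, Y) = -¾ + (2*20/(-4 + 20))²/4 = -¾ + (2*20/16)²/4 = -¾ + (2*20*(1/16))²/4 = -¾ + (5/2)²/4 = -¾ + (¼)*(25/4) = -¾ + 25/16 = 13/16)
2*(H(-4, 0) - 1) - 7 = 2*(13/16 - 1) - 7 = 2*(-3/16) - 7 = -3/8 - 7 = -59/8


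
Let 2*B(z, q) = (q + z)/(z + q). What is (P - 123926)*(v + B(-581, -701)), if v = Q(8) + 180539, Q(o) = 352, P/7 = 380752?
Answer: 459706442827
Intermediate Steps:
P = 2665264 (P = 7*380752 = 2665264)
B(z, q) = 1/2 (B(z, q) = ((q + z)/(z + q))/2 = ((q + z)/(q + z))/2 = (1/2)*1 = 1/2)
v = 180891 (v = 352 + 180539 = 180891)
(P - 123926)*(v + B(-581, -701)) = (2665264 - 123926)*(180891 + 1/2) = 2541338*(361783/2) = 459706442827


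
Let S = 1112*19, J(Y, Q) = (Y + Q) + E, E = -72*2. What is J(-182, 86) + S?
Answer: 20888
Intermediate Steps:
E = -144
J(Y, Q) = -144 + Q + Y (J(Y, Q) = (Y + Q) - 144 = (Q + Y) - 144 = -144 + Q + Y)
S = 21128
J(-182, 86) + S = (-144 + 86 - 182) + 21128 = -240 + 21128 = 20888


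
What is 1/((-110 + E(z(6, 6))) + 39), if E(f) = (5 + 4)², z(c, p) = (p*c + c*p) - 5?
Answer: ⅒ ≈ 0.10000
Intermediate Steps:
z(c, p) = -5 + 2*c*p (z(c, p) = (c*p + c*p) - 5 = 2*c*p - 5 = -5 + 2*c*p)
E(f) = 81 (E(f) = 9² = 81)
1/((-110 + E(z(6, 6))) + 39) = 1/((-110 + 81) + 39) = 1/(-29 + 39) = 1/10 = ⅒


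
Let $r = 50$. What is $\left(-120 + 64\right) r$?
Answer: $-2800$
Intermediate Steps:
$\left(-120 + 64\right) r = \left(-120 + 64\right) 50 = \left(-56\right) 50 = -2800$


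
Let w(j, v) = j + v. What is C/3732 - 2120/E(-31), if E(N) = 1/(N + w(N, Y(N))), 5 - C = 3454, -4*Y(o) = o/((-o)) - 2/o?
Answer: 15149088721/115692 ≈ 1.3094e+5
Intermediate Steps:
Y(o) = ¼ + 1/(2*o) (Y(o) = -(o/((-o)) - 2/o)/4 = -(o*(-1/o) - 2/o)/4 = -(-1 - 2/o)/4 = ¼ + 1/(2*o))
C = -3449 (C = 5 - 1*3454 = 5 - 3454 = -3449)
E(N) = 1/(2*N + (2 + N)/(4*N)) (E(N) = 1/(N + (N + (2 + N)/(4*N))) = 1/(2*N + (2 + N)/(4*N)))
C/3732 - 2120/E(-31) = -3449/3732 - 2120/(4*(-31)/(2 - 31 + 8*(-31)²)) = -3449*1/3732 - 2120/(4*(-31)/(2 - 31 + 8*961)) = -3449/3732 - 2120/(4*(-31)/(2 - 31 + 7688)) = -3449/3732 - 2120/(4*(-31)/7659) = -3449/3732 - 2120/(4*(-31)*(1/7659)) = -3449/3732 - 2120/(-124/7659) = -3449/3732 - 2120*(-7659/124) = -3449/3732 + 4059270/31 = 15149088721/115692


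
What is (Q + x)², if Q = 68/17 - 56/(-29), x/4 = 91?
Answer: 115089984/841 ≈ 1.3685e+5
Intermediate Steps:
x = 364 (x = 4*91 = 364)
Q = 172/29 (Q = 68*(1/17) - 56*(-1/29) = 4 + 56/29 = 172/29 ≈ 5.9310)
(Q + x)² = (172/29 + 364)² = (10728/29)² = 115089984/841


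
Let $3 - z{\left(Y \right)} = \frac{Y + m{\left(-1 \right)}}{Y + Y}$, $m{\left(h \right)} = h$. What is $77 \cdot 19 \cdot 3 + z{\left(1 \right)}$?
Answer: $4392$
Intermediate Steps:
$z{\left(Y \right)} = 3 - \frac{-1 + Y}{2 Y}$ ($z{\left(Y \right)} = 3 - \frac{Y - 1}{Y + Y} = 3 - \frac{-1 + Y}{2 Y}$)
$77 \cdot 19 \cdot 3 + z{\left(1 \right)} = 77 \cdot 19 \cdot 3 + \frac{1 + 5 \cdot 1}{2 \cdot 1} = 77 \cdot 57 + \frac{1}{2} \cdot 1 \left(1 + 5\right) = 4389 + \frac{1}{2} \cdot 1 \cdot 6 = 4389 + 3 = 4392$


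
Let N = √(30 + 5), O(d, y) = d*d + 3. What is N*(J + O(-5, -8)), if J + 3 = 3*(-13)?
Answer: -14*√35 ≈ -82.825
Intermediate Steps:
O(d, y) = 3 + d² (O(d, y) = d² + 3 = 3 + d²)
N = √35 ≈ 5.9161
J = -42 (J = -3 + 3*(-13) = -3 - 39 = -42)
N*(J + O(-5, -8)) = √35*(-42 + (3 + (-5)²)) = √35*(-42 + (3 + 25)) = √35*(-42 + 28) = √35*(-14) = -14*√35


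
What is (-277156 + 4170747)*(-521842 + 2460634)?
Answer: 7548863082072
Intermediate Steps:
(-277156 + 4170747)*(-521842 + 2460634) = 3893591*1938792 = 7548863082072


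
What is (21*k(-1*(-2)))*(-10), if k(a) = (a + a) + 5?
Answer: -1890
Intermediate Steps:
k(a) = 5 + 2*a (k(a) = 2*a + 5 = 5 + 2*a)
(21*k(-1*(-2)))*(-10) = (21*(5 + 2*(-1*(-2))))*(-10) = (21*(5 + 2*2))*(-10) = (21*(5 + 4))*(-10) = (21*9)*(-10) = 189*(-10) = -1890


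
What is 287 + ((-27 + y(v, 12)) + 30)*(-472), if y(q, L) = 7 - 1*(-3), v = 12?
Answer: -5849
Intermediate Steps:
y(q, L) = 10 (y(q, L) = 7 + 3 = 10)
287 + ((-27 + y(v, 12)) + 30)*(-472) = 287 + ((-27 + 10) + 30)*(-472) = 287 + (-17 + 30)*(-472) = 287 + 13*(-472) = 287 - 6136 = -5849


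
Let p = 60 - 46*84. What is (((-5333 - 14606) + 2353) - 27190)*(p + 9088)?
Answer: -236596384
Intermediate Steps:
p = -3804 (p = 60 - 3864 = -3804)
(((-5333 - 14606) + 2353) - 27190)*(p + 9088) = (((-5333 - 14606) + 2353) - 27190)*(-3804 + 9088) = ((-19939 + 2353) - 27190)*5284 = (-17586 - 27190)*5284 = -44776*5284 = -236596384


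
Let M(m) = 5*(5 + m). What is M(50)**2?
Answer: 75625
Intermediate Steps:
M(m) = 25 + 5*m
M(50)**2 = (25 + 5*50)**2 = (25 + 250)**2 = 275**2 = 75625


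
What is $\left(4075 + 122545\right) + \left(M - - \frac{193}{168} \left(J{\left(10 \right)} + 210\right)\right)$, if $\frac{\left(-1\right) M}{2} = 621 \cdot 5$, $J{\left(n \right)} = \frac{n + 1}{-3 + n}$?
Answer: $\frac{141887993}{1176} \approx 1.2065 \cdot 10^{5}$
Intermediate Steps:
$J{\left(n \right)} = \frac{1 + n}{-3 + n}$
$M = -6210$ ($M = - 2 \cdot 621 \cdot 5 = \left(-2\right) 3105 = -6210$)
$\left(4075 + 122545\right) + \left(M - - \frac{193}{168} \left(J{\left(10 \right)} + 210\right)\right) = \left(4075 + 122545\right) - \left(6210 + - \frac{193}{168} \left(\frac{1 + 10}{-3 + 10} + 210\right)\right) = 126620 - \left(6210 + \left(-193\right) \frac{1}{168} \left(\frac{1}{7} \cdot 11 + 210\right)\right) = 126620 - \left(6210 - \frac{193 \left(\frac{1}{7} \cdot 11 + 210\right)}{168}\right) = 126620 - \left(6210 - \frac{193 \left(\frac{11}{7} + 210\right)}{168}\right) = 126620 - \left(6210 - \frac{285833}{1176}\right) = 126620 - \frac{7017127}{1176} = \frac{141887993}{1176}$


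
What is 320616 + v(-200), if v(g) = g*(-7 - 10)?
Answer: 324016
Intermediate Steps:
v(g) = -17*g (v(g) = g*(-17) = -17*g)
320616 + v(-200) = 320616 - 17*(-200) = 320616 + 3400 = 324016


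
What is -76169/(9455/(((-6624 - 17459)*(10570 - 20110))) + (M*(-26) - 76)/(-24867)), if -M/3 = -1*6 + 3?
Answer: -9670481420250708/1587959593 ≈ -6.0899e+6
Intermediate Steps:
M = 9 (M = -3*(-1*6 + 3) = -3*(-6 + 3) = -3*(-3) = 9)
-76169/(9455/(((-6624 - 17459)*(10570 - 20110))) + (M*(-26) - 76)/(-24867)) = -76169/(9455/(((-6624 - 17459)*(10570 - 20110))) + (9*(-26) - 76)/(-24867)) = -76169/(9455/((-24083*(-9540))) + (-234 - 76)*(-1/24867)) = -76169/(9455/229751820 - 310*(-1/24867)) = -76169/(9455*(1/229751820) + 310/24867) = -76169/(1891/45950364 + 310/24867) = -76169/1587959593/126960855732 = -76169*126960855732/1587959593 = -9670481420250708/1587959593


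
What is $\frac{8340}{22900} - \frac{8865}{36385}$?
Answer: $\frac{1004424}{8332165} \approx 0.12055$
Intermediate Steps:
$\frac{8340}{22900} - \frac{8865}{36385} = 8340 \cdot \frac{1}{22900} - \frac{1773}{7277} = \frac{417}{1145} - \frac{1773}{7277} = \frac{1004424}{8332165}$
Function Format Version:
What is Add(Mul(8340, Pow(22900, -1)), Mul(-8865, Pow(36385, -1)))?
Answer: Rational(1004424, 8332165) ≈ 0.12055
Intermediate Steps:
Add(Mul(8340, Pow(22900, -1)), Mul(-8865, Pow(36385, -1))) = Add(Mul(8340, Rational(1, 22900)), Mul(-8865, Rational(1, 36385))) = Add(Rational(417, 1145), Rational(-1773, 7277)) = Rational(1004424, 8332165)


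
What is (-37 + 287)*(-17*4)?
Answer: -17000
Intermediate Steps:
(-37 + 287)*(-17*4) = 250*(-68) = -17000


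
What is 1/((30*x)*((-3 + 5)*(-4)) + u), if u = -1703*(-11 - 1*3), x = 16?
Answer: 1/20002 ≈ 4.9995e-5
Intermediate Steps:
u = 23842 (u = -1703*(-11 - 3) = -1703*(-14) = 23842)
1/((30*x)*((-3 + 5)*(-4)) + u) = 1/((30*16)*((-3 + 5)*(-4)) + 23842) = 1/(480*(2*(-4)) + 23842) = 1/(480*(-8) + 23842) = 1/(-3840 + 23842) = 1/20002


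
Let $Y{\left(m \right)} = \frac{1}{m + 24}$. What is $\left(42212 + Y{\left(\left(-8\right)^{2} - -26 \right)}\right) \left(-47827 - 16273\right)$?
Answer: $- \frac{154230016450}{57} \approx -2.7058 \cdot 10^{9}$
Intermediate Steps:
$Y{\left(m \right)} = \frac{1}{24 + m}$
$\left(42212 + Y{\left(\left(-8\right)^{2} - -26 \right)}\right) \left(-47827 - 16273\right) = \left(42212 + \frac{1}{24 - \left(-26 - \left(-8\right)^{2}\right)}\right) \left(-47827 - 16273\right) = \left(42212 + \frac{1}{24 + \left(64 + 26\right)}\right) \left(-64100\right) = \left(42212 + \frac{1}{24 + 90}\right) \left(-64100\right) = \left(42212 + \frac{1}{114}\right) \left(-64100\right) = \frac{4812169}{114} \left(-64100\right) = - \frac{154230016450}{57}$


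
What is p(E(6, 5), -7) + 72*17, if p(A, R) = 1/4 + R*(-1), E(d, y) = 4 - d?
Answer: 4925/4 ≈ 1231.3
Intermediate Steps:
p(A, R) = ¼ - R
p(E(6, 5), -7) + 72*17 = (¼ - 1*(-7)) + 72*17 = (¼ + 7) + 1224 = 29/4 + 1224 = 4925/4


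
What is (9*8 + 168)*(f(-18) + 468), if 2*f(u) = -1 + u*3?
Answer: 105720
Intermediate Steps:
f(u) = -½ + 3*u/2 (f(u) = (-1 + u*3)/2 = (-1 + 3*u)/2 = -½ + 3*u/2)
(9*8 + 168)*(f(-18) + 468) = (9*8 + 168)*((-½ + (3/2)*(-18)) + 468) = (72 + 168)*((-½ - 27) + 468) = 240*(-55/2 + 468) = 240*(881/2) = 105720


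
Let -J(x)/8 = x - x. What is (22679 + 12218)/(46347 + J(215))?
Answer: 34897/46347 ≈ 0.75295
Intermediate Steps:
J(x) = 0 (J(x) = -8*(x - x) = -8*0 = 0)
(22679 + 12218)/(46347 + J(215)) = (22679 + 12218)/(46347 + 0) = 34897/46347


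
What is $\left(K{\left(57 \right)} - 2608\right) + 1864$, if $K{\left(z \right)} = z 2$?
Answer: $-630$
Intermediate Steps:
$K{\left(z \right)} = 2 z$
$\left(K{\left(57 \right)} - 2608\right) + 1864 = \left(2 \cdot 57 - 2608\right) + 1864 = \left(114 - 2608\right) + 1864 = -2494 + 1864 = -630$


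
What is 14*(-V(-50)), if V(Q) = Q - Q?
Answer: 0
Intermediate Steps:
V(Q) = 0
14*(-V(-50)) = 14*(-1*0) = 14*0 = 0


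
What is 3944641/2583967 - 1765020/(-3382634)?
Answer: 8952015099367/4370307314539 ≈ 2.0484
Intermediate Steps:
3944641/2583967 - 1765020/(-3382634) = 3944641*(1/2583967) - 1765020*(-1/3382634) = 3944641/2583967 + 882510/1691317 = 8952015099367/4370307314539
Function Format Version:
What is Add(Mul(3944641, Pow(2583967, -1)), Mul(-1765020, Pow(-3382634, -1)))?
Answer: Rational(8952015099367, 4370307314539) ≈ 2.0484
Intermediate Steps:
Add(Mul(3944641, Pow(2583967, -1)), Mul(-1765020, Pow(-3382634, -1))) = Add(Mul(3944641, Rational(1, 2583967)), Mul(-1765020, Rational(-1, 3382634))) = Add(Rational(3944641, 2583967), Rational(882510, 1691317)) = Rational(8952015099367, 4370307314539)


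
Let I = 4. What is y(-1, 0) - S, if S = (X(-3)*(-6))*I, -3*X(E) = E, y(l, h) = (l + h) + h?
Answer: 23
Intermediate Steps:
y(l, h) = l + 2*h (y(l, h) = (h + l) + h = l + 2*h)
X(E) = -E/3
S = -24 (S = (-⅓*(-3)*(-6))*4 = (1*(-6))*4 = -6*4 = -24)
y(-1, 0) - S = (-1 + 2*0) - 1*(-24) = (-1 + 0) + 24 = -1 + 24 = 23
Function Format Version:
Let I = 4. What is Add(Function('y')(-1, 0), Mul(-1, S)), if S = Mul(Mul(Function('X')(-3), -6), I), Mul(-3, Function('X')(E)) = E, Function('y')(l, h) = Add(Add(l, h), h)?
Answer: 23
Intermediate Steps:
Function('y')(l, h) = Add(l, Mul(2, h)) (Function('y')(l, h) = Add(Add(h, l), h) = Add(l, Mul(2, h)))
Function('X')(E) = Mul(Rational(-1, 3), E)
S = -24 (S = Mul(Mul(Mul(Rational(-1, 3), -3), -6), 4) = Mul(Mul(1, -6), 4) = Mul(-6, 4) = -24)
Add(Function('y')(-1, 0), Mul(-1, S)) = Add(Add(-1, Mul(2, 0)), Mul(-1, -24)) = Add(Add(-1, 0), 24) = Add(-1, 24) = 23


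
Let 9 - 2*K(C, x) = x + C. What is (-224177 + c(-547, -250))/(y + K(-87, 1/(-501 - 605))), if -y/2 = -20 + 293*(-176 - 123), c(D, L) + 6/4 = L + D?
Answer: -497645806/387768025 ≈ -1.2834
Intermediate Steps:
c(D, L) = -3/2 + D + L (c(D, L) = -3/2 + (L + D) = -3/2 + (D + L) = -3/2 + D + L)
y = 175254 (y = -2*(-20 + 293*(-176 - 123)) = -2*(-20 + 293*(-299)) = -2*(-20 - 87607) = -2*(-87627) = 175254)
K(C, x) = 9/2 - C/2 - x/2 (K(C, x) = 9/2 - (x + C)/2 = 9/2 - (C + x)/2 = 9/2 + (-C/2 - x/2) = 9/2 - C/2 - x/2)
(-224177 + c(-547, -250))/(y + K(-87, 1/(-501 - 605))) = (-224177 + (-3/2 - 547 - 250))/(175254 + (9/2 - 1/2*(-87) - 1/(2*(-501 - 605)))) = (-224177 - 1597/2)/(175254 + (9/2 + 87/2 - 1/2/(-1106))) = -449951/(2*(175254 + (9/2 + 87/2 - 1/2*(-1/1106)))) = -449951/(2*(175254 + (9/2 + 87/2 + 1/2212))) = -449951/(2*(175254 + 106177/2212)) = -449951/(2*387768025/2212) = -449951/2*2212/387768025 = -497645806/387768025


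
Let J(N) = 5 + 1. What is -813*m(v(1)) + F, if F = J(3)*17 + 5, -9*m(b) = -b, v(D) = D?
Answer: 50/3 ≈ 16.667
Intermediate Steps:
J(N) = 6
m(b) = b/9 (m(b) = -(-1)*b/9 = b/9)
F = 107 (F = 6*17 + 5 = 102 + 5 = 107)
-813*m(v(1)) + F = -271/3 + 107 = 50/3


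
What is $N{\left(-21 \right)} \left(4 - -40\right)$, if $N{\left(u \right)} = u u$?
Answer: $19404$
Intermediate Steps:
$N{\left(u \right)} = u^{2}$
$N{\left(-21 \right)} \left(4 - -40\right) = \left(-21\right)^{2} \left(4 - -40\right) = 441 \left(4 + 40\right) = 441 \cdot 44 = 19404$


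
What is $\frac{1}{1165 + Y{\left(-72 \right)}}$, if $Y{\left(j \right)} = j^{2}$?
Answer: $\frac{1}{6349} \approx 0.00015751$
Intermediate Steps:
$\frac{1}{1165 + Y{\left(-72 \right)}} = \frac{1}{1165 + \left(-72\right)^{2}} = \frac{1}{1165 + 5184} = \frac{1}{6349}$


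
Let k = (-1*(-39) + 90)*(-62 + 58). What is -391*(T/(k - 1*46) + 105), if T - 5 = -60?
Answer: -23094415/562 ≈ -41093.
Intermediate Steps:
T = -55 (T = 5 - 60 = -55)
k = -516 (k = (39 + 90)*(-4) = 129*(-4) = -516)
-391*(T/(k - 1*46) + 105) = -391*(-55/(-516 - 1*46) + 105) = -391*(-55/(-516 - 46) + 105) = -391*(-55/(-562) + 105) = -391*(-55*(-1/562) + 105) = -391*(55/562 + 105) = -391*59065/562 = -23094415/562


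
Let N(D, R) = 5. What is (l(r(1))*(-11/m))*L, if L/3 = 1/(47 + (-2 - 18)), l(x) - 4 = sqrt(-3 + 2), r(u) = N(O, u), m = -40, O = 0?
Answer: 11/90 + 11*I/360 ≈ 0.12222 + 0.030556*I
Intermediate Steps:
r(u) = 5
l(x) = 4 + I (l(x) = 4 + sqrt(-3 + 2) = 4 + sqrt(-1) = 4 + I)
L = 1/9 (L = 3/(47 + (-2 - 18)) = 3/(47 - 20) = 3/27 = 3*(1/27) = 1/9 ≈ 0.11111)
(l(r(1))*(-11/m))*L = ((4 + I)*(-11/(-40)))*(1/9) = ((4 + I)*(-11*(-1/40)))*(1/9) = ((4 + I)*(11/40))*(1/9) = (11/10 + 11*I/40)*(1/9) = 11/90 + 11*I/360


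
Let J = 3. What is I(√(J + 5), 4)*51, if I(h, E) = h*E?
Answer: 408*√2 ≈ 577.00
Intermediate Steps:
I(h, E) = E*h
I(√(J + 5), 4)*51 = (4*√(3 + 5))*51 = (4*√8)*51 = (4*(2*√2))*51 = (8*√2)*51 = 408*√2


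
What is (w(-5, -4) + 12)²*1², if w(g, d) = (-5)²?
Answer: 1369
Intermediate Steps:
w(g, d) = 25
(w(-5, -4) + 12)²*1² = (25 + 12)²*1² = 37²*1 = 1369*1 = 1369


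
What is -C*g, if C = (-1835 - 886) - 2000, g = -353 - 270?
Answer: -2941183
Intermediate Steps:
g = -623
C = -4721 (C = -2721 - 2000 = -4721)
-C*g = -(-4721)*(-623) = -1*2941183 = -2941183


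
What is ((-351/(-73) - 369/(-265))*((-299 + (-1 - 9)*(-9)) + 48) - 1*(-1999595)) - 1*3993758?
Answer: -38596395507/19345 ≈ -1.9952e+6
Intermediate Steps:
((-351/(-73) - 369/(-265))*((-299 + (-1 - 9)*(-9)) + 48) - 1*(-1999595)) - 1*3993758 = ((-351*(-1/73) - 369*(-1/265))*((-299 - 10*(-9)) + 48) + 1999595) - 3993758 = ((351/73 + 369/265)*((-299 + 90) + 48) + 1999595) - 3993758 = (119952*(-209 + 48)/19345 + 1999595) - 3993758 = ((119952/19345)*(-161) + 1999595) - 3993758 = (-19312272/19345 + 1999595) - 3993758 = 38662853003/19345 - 3993758 = -38596395507/19345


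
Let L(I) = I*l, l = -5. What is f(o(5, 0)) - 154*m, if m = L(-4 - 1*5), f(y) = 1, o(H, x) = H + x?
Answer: -6929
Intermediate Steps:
L(I) = -5*I (L(I) = I*(-5) = -5*I)
m = 45 (m = -5*(-4 - 1*5) = -5*(-4 - 5) = -5*(-9) = 45)
f(o(5, 0)) - 154*m = 1 - 154*45 = 1 - 6930 = -6929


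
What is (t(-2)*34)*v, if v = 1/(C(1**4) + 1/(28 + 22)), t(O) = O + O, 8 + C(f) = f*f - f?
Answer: 6800/399 ≈ 17.043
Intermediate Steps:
C(f) = -8 + f**2 - f (C(f) = -8 + (f*f - f) = -8 + (f**2 - f) = -8 + f**2 - f)
t(O) = 2*O
v = -50/399 (v = 1/((-8 + (1**4)**2 - 1*1**4) + 1/(28 + 22)) = 1/((-8 + 1**2 - 1*1) + 1/50) = 1/((-8 + 1 - 1) + 1/50) = 1/(-8 + 1/50) = 1/(-399/50) = -50/399 ≈ -0.12531)
(t(-2)*34)*v = ((2*(-2))*34)*(-50/399) = -4*34*(-50/399) = -136*(-50/399) = 6800/399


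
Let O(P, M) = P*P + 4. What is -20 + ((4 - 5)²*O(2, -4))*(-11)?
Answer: -108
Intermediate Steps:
O(P, M) = 4 + P² (O(P, M) = P² + 4 = 4 + P²)
-20 + ((4 - 5)²*O(2, -4))*(-11) = -20 + ((4 - 5)²*(4 + 2²))*(-11) = -20 + ((-1)²*(4 + 4))*(-11) = -20 + (1*8)*(-11) = -20 + 8*(-11) = -20 - 88 = -108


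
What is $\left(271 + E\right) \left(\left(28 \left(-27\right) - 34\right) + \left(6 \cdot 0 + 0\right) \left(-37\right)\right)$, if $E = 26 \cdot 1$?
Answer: $-234630$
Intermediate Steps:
$E = 26$
$\left(271 + E\right) \left(\left(28 \left(-27\right) - 34\right) + \left(6 \cdot 0 + 0\right) \left(-37\right)\right) = \left(271 + 26\right) \left(\left(28 \left(-27\right) - 34\right) + \left(6 \cdot 0 + 0\right) \left(-37\right)\right) = 297 \left(\left(-756 - 34\right) + \left(0 + 0\right) \left(-37\right)\right) = 297 \left(-790 + 0 \left(-37\right)\right) = 297 \left(-790 + 0\right) = 297 \left(-790\right) = -234630$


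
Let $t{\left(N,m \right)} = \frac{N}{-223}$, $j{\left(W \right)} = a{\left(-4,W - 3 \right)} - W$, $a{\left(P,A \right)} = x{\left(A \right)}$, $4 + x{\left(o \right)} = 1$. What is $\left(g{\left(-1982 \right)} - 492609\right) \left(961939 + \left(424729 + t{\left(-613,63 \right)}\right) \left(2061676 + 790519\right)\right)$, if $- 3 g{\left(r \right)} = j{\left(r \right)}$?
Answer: $- \frac{399764230054893055582}{669} \approx -5.9755 \cdot 10^{17}$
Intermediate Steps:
$x{\left(o \right)} = -3$ ($x{\left(o \right)} = -4 + 1 = -3$)
$a{\left(P,A \right)} = -3$
$j{\left(W \right)} = -3 - W$
$t{\left(N,m \right)} = - \frac{N}{223}$ ($t{\left(N,m \right)} = N \left(- \frac{1}{223}\right) = - \frac{N}{223}$)
$g{\left(r \right)} = 1 + \frac{r}{3}$ ($g{\left(r \right)} = - \frac{-3 - r}{3} = 1 + \frac{r}{3}$)
$\left(g{\left(-1982 \right)} - 492609\right) \left(961939 + \left(424729 + t{\left(-613,63 \right)}\right) \left(2061676 + 790519\right)\right) = \left(\left(1 + \frac{1}{3} \left(-1982\right)\right) - 492609\right) \left(961939 + \left(424729 - - \frac{613}{223}\right) \left(2061676 + 790519\right)\right) = \left(\left(1 - \frac{1982}{3}\right) - 492609\right) \left(961939 + \left(424729 + \frac{613}{223}\right) 2852195\right) = \left(- \frac{1979}{3} - 492609\right) \left(961939 + \frac{94715180}{223} \cdot 2852195\right) = - \frac{1479806 \left(961939 + \frac{270146162820100}{223}\right)}{3} = \left(- \frac{1479806}{3}\right) \frac{270146377332497}{223} = - \frac{399764230054893055582}{669}$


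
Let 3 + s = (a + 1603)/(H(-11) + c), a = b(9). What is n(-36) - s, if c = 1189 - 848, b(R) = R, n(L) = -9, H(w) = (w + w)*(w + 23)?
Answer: -2074/77 ≈ -26.935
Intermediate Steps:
H(w) = 2*w*(23 + w) (H(w) = (2*w)*(23 + w) = 2*w*(23 + w))
a = 9
c = 341
s = 1381/77 (s = -3 + (9 + 1603)/(2*(-11)*(23 - 11) + 341) = -3 + 1612/(2*(-11)*12 + 341) = -3 + 1612/(-264 + 341) = -3 + 1612/77 = 1381/77 ≈ 17.935)
n(-36) - s = -9 - 1*1381/77 = -9 - 1381/77 = -2074/77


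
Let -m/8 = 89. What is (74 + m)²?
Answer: 407044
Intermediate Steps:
m = -712 (m = -8*89 = -712)
(74 + m)² = (74 - 712)² = (-638)² = 407044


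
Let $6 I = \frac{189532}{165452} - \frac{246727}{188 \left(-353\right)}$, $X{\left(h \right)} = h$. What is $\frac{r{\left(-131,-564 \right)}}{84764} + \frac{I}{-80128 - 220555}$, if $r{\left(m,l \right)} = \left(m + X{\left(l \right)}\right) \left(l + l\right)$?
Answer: $\frac{46218857020850949517}{4997316621253553656} \approx 9.2487$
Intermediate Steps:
$I = \frac{635709253}{784289752}$ ($I = \frac{\frac{189532}{165452} - \frac{246727}{188 \left(-353\right)}}{6} = \frac{189532 \cdot \frac{1}{165452} - \frac{246727}{-66364}}{6} = \frac{\frac{6769}{5909} - - \frac{246727}{66364}}{6} = \frac{\frac{6769}{5909} + \frac{246727}{66364}}{6} = \frac{1}{6} \cdot \frac{1907127759}{392144876} = \frac{635709253}{784289752} \approx 0.81055$)
$r{\left(m,l \right)} = 2 l \left(l + m\right)$ ($r{\left(m,l \right)} = \left(m + l\right) \left(l + l\right) = \left(l + m\right) 2 l = 2 l \left(l + m\right)$)
$\frac{r{\left(-131,-564 \right)}}{84764} + \frac{I}{-80128 - 220555} = \frac{2 \left(-564\right) \left(-564 - 131\right)}{84764} + \frac{635709253}{784289752 \left(-80128 - 220555\right)} = 2 \left(-564\right) \left(-695\right) \frac{1}{84764} + \frac{635709253}{784289752 \left(-80128 - 220555\right)} = 783960 \cdot \frac{1}{84764} + \frac{635709253}{784289752 \left(-300683\right)} = \frac{195990}{21191} + \frac{635709253}{784289752} \left(- \frac{1}{300683}\right) = \frac{195990}{21191} - \frac{635709253}{235822595500616} = \frac{46218857020850949517}{4997316621253553656}$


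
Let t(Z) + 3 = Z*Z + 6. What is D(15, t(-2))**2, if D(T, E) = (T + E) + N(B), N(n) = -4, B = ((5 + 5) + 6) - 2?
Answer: 324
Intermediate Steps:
t(Z) = 3 + Z**2 (t(Z) = -3 + (Z*Z + 6) = -3 + (Z**2 + 6) = -3 + (6 + Z**2) = 3 + Z**2)
B = 14 (B = (10 + 6) - 2 = 16 - 2 = 14)
D(T, E) = -4 + E + T (D(T, E) = (T + E) - 4 = (E + T) - 4 = -4 + E + T)
D(15, t(-2))**2 = (-4 + (3 + (-2)**2) + 15)**2 = (-4 + (3 + 4) + 15)**2 = (-4 + 7 + 15)**2 = 18**2 = 324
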